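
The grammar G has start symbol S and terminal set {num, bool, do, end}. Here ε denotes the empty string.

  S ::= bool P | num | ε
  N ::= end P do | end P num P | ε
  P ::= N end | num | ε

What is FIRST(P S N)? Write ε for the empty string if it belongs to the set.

FIRST(S) = {ε, bool, num}
FIRST(N) = {ε, end}
FIRST(P) = {ε, end, num}  (via N end)
FIRST(P S N): take FIRST of each symbol in turn, carrying on past any symbol whose FIRST contains ε; result {ε, bool, end, num}.

{ε, bool, end, num}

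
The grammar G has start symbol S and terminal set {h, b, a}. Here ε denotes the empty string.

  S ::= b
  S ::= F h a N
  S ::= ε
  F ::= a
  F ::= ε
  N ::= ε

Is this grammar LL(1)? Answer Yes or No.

FIRST(S) = {ε, a, b, h}
FIRST(F) = {ε, a}
FIRST(N) = {ε}
FOLLOW(S) = {$}
FOLLOW(F) = {h}
FOLLOW(N) = {$}
Each cell of M receives at most one production.

Yes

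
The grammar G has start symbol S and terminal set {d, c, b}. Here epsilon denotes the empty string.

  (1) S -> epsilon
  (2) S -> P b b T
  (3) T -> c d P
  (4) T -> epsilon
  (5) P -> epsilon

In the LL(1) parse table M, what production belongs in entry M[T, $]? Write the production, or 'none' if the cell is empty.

FIRST(T) = {epsilon, c}
FIRST(P) = {epsilon}
FIRST(S) = {epsilon, b}  (via P b b T)
FOLLOW(S) includes $ since S is the start symbol.
FOLLOW(S): S appears on no right-hand side. Thus FOLLOW(S) = {$}.
FOLLOW(T): in S->P b b T, the suffix after T is empty, so FOLLOW(T) ⊇ FOLLOW(S) = {$}. Thus FOLLOW(T) = {$}.
For T -> c d P: FIRST(c d P) = {c}, so it goes in M[T, t] for t ∈ {c}.
For T -> epsilon: FIRST(epsilon) = {epsilon}, so it goes in M[T, t] for t ∈ {}; since epsilon ∈ FIRST, also for every t ∈ FOLLOW(T) = {$}.

T -> epsilon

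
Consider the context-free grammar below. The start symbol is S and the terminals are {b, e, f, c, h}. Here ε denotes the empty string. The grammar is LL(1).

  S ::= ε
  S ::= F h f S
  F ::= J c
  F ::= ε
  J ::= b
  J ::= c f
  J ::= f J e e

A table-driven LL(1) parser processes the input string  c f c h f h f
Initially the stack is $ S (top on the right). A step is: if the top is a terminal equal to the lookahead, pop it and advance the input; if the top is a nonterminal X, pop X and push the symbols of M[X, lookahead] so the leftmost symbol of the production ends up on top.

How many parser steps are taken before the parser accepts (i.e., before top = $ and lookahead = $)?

13

      Stack          Input            Action
   1  $ S            c f c h f h f $  expand S ::= F h f S
   2  $ S f h F      c f c h f h f $  expand F ::= J c
   3  $ S f h c J    c f c h f h f $  expand J ::= c f
   4  $ S f h c f c  c f c h f h f $  match c
   5  $ S f h c f    f c h f h f $    match f
   6  $ S f h c      c h f h f $      match c
   7  $ S f h        h f h f $        match h
   8  $ S f          f h f $          match f
   9  $ S            h f $            expand S ::= F h f S
  10  $ S f h F      h f $            expand F ::= ε
  11  $ S f h        h f $            match h
  12  $ S f          f $              match f
  13  $ S            $                expand S ::= ε
Accept reached after 13 steps.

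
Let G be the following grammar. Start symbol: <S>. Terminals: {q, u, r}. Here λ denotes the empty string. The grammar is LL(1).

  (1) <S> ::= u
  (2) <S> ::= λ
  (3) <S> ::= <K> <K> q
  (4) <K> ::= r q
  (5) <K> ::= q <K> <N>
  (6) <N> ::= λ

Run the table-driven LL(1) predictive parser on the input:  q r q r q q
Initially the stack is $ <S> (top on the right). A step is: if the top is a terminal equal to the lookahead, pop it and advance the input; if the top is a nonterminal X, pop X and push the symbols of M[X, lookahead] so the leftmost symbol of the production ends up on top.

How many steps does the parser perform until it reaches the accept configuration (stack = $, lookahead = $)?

step 1: stack=$ <S>  input=q r q r q q $  — expand <S> ::= <K> <K> q
step 2: stack=$ q <K> <K>  input=q r q r q q $  — expand <K> ::= q <K> <N>
step 3: stack=$ q <K> <N> <K> q  input=q r q r q q $  — match q
step 4: stack=$ q <K> <N> <K>  input=r q r q q $  — expand <K> ::= r q
step 5: stack=$ q <K> <N> q r  input=r q r q q $  — match r
step 6: stack=$ q <K> <N> q  input=q r q q $  — match q
step 7: stack=$ q <K> <N>  input=r q q $  — expand <N> ::= λ
step 8: stack=$ q <K>  input=r q q $  — expand <K> ::= r q
step 9: stack=$ q q r  input=r q q $  — match r
step 10: stack=$ q q  input=q q $  — match q
step 11: stack=$ q  input=q $  — match q
Accept reached after 11 steps.

11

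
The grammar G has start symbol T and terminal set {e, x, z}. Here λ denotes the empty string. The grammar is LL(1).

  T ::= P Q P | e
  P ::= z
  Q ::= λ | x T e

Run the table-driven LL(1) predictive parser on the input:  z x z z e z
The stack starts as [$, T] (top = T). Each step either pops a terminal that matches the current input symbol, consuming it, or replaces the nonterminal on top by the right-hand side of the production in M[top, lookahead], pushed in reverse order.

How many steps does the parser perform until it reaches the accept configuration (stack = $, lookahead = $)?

      Stack        Input          Action
   1  $ T          z x z z e z $  expand T ::= P Q P
   2  $ P Q P      z x z z e z $  expand P ::= z
   3  $ P Q z      z x z z e z $  match z
   4  $ P Q        x z z e z $    expand Q ::= x T e
   5  $ P e T x    x z z e z $    match x
   6  $ P e T      z z e z $      expand T ::= P Q P
   7  $ P e P Q P  z z e z $      expand P ::= z
   8  $ P e P Q z  z z e z $      match z
   9  $ P e P Q    z e z $        expand Q ::= λ
  10  $ P e P      z e z $        expand P ::= z
  11  $ P e z      z e z $        match z
  12  $ P e        e z $          match e
  13  $ P          z $            expand P ::= z
  14  $ z          z $            match z
Accept reached after 14 steps.

14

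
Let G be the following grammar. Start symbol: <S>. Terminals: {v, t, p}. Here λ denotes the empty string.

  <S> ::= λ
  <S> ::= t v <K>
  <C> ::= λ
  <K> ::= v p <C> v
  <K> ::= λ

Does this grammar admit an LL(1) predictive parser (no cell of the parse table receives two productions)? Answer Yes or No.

Yes

FIRST(<S>) = {λ, t}
FIRST(<C>) = {λ}
FIRST(<K>) = {λ, v}
FOLLOW(<S>) = {$}
FOLLOW(<C>) = {v}
FOLLOW(<K>) = {$}
Each cell of M receives at most one production.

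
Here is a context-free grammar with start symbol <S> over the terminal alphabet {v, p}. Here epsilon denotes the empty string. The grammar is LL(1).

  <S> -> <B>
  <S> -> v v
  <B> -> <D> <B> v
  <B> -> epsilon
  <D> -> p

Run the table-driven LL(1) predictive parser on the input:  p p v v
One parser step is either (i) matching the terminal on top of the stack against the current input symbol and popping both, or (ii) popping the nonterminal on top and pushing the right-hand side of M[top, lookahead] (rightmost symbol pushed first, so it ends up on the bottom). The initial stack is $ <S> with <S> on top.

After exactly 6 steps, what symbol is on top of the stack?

p

step 1: stack=$ <S>  input=p p v v $  — expand <S> -> <B>
step 2: stack=$ <B>  input=p p v v $  — expand <B> -> <D> <B> v
step 3: stack=$ v <B> <D>  input=p p v v $  — expand <D> -> p
step 4: stack=$ v <B> p  input=p p v v $  — match p
step 5: stack=$ v <B>  input=p v v $  — expand <B> -> <D> <B> v
step 6: stack=$ v v <B> <D>  input=p v v $  — expand <D> -> p
Stack after step 6: $ v v <B> p (top = p).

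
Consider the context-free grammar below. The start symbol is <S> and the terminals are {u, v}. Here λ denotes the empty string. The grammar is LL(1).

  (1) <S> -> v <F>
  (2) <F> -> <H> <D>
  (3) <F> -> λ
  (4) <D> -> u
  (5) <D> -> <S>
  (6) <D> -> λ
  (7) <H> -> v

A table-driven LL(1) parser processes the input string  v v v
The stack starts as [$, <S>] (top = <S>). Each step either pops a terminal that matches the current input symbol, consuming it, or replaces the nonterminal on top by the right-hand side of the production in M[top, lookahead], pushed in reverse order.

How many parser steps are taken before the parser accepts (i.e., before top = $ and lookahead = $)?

9

     Stack      Input    Action
  1  $ <S>      v v v $  expand <S> -> v <F>
  2  $ <F> v    v v v $  match v
  3  $ <F>      v v $    expand <F> -> <H> <D>
  4  $ <D> <H>  v v $    expand <H> -> v
  5  $ <D> v    v v $    match v
  6  $ <D>      v $      expand <D> -> <S>
  7  $ <S>      v $      expand <S> -> v <F>
  8  $ <F> v    v $      match v
  9  $ <F>      $        expand <F> -> λ
Accept reached after 9 steps.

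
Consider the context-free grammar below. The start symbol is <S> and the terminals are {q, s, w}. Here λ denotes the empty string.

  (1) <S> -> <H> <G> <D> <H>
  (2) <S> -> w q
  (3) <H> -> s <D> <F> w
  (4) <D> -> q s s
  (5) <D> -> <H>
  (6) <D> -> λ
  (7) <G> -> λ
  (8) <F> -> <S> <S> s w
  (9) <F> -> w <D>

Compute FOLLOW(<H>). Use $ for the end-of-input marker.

{$, q, s, w}

FIRST(<H>) = {s}
FIRST(<G>) = {λ}
FIRST(<S>) = {s, w}  (via <H> <G> <D> <H>)
FIRST(<D>) = {λ, q, s}  (via <H>)
FIRST(<F>) = {s, w}  (via <S> <S> s w)
FOLLOW(<S>) includes $ since <S> is the start symbol.
FOLLOW(<S>): in <F>-><S> <S> s w (occurrence 1), <S> is followed by <S> s w with FIRST {s, w}; in <F>-><S> <S> s w (occurrence 2), <S> is followed by s w with FIRST {s}. Thus FOLLOW(<S>) = {$, s, w}.
FOLLOW(<G>): in <S>-><H> <G> <D> <H>, <G> is followed by <D> <H> with FIRST {q, s}. Thus FOLLOW(<G>) = {q, s}.
FOLLOW(<F>): in <H>->s <D> <F> w, <F> is followed by w with FIRST {w}. Thus FOLLOW(<F>) = {w}.
FOLLOW(<D>): in <S>-><H> <G> <D> <H>, <D> is followed by <H> with FIRST {s}; in <H>->s <D> <F> w, <D> is followed by <F> w with FIRST {s, w}; in <F>->w <D>, the suffix after <D> is empty, so FOLLOW(<D>) ⊇ FOLLOW(<F>) = {w}. Thus FOLLOW(<D>) = {s, w}.
FOLLOW(<H>): in <S>-><H> <G> <D> <H> (occurrence 1), <H> is followed by <G> <D> <H> with FIRST {q, s}; in <S>-><H> <G> <D> <H> (occurrence 2), the suffix after <H> is empty, so FOLLOW(<H>) ⊇ FOLLOW(<S>) = {$, s, w}; in <D>-><H>, the suffix after <H> is empty, so FOLLOW(<H>) ⊇ FOLLOW(<D>) = {s, w}. Thus FOLLOW(<H>) = {$, q, s, w}.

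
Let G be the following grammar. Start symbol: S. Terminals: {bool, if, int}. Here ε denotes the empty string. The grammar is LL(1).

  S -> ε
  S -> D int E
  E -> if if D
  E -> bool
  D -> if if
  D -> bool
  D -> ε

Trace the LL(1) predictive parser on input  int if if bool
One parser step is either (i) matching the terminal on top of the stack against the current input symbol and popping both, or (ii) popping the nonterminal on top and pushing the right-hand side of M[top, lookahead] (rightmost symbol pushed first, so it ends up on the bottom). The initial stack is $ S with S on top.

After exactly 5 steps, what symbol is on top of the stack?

step 1: stack=$ S  input=int if if bool $  — expand S -> D int E
step 2: stack=$ E int D  input=int if if bool $  — expand D -> ε
step 3: stack=$ E int  input=int if if bool $  — match int
step 4: stack=$ E  input=if if bool $  — expand E -> if if D
step 5: stack=$ D if if  input=if if bool $  — match if
Stack after step 5: $ D if (top = if).

if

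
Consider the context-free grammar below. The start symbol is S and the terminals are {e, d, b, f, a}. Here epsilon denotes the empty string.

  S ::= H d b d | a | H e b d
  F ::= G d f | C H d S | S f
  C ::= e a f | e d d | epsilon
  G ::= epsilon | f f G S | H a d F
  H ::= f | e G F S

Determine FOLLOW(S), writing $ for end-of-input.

{$, a, d, e, f}

FIRST(C) = {epsilon, e}
FIRST(H) = {e, f}
FIRST(S) = {a, e, f}  (via H d b d, H e b d)
FIRST(G) = {epsilon, e, f}  (via H a d F)
FIRST(F) = {a, d, e, f}  (via G d f, C H d S, S f)
FOLLOW(S) includes $ since S is the start symbol.
FOLLOW(C): in F::=C H d S, C is followed by H d S with FIRST {e, f}. Thus FOLLOW(C) = {e, f}.
FOLLOW(G): in F::=G d f, G is followed by d f with FIRST {d}; in G::=f f G S, G is followed by S with FIRST {a, e, f}; in H::=e G F S, G is followed by F S with FIRST {a, d, e, f}. Thus FOLLOW(G) = {a, d, e, f}.
FOLLOW(F): in G::=H a d F, the suffix after F is empty, so FOLLOW(F) ⊇ FOLLOW(G) = {a, d, e, f}; in H::=e G F S, F is followed by S with FIRST {a, e, f}. Thus FOLLOW(F) = {a, d, e, f}.
FOLLOW(H): in S::=H d b d, H is followed by d b d with FIRST {d}; in S::=H e b d, H is followed by e b d with FIRST {e}; in F::=C H d S, H is followed by d S with FIRST {d}; in G::=H a d F, H is followed by a d F with FIRST {a}. Thus FOLLOW(H) = {a, d, e}.
FOLLOW(S): in F::=C H d S, the suffix after S is empty, so FOLLOW(S) ⊇ FOLLOW(F) = {a, d, e, f}; in F::=S f, S is followed by f with FIRST {f}; in G::=f f G S, the suffix after S is empty, so FOLLOW(S) ⊇ FOLLOW(G) = {a, d, e, f}; in H::=e G F S, the suffix after S is empty, so FOLLOW(S) ⊇ FOLLOW(H) = {a, d, e}. Thus FOLLOW(S) = {$, a, d, e, f}.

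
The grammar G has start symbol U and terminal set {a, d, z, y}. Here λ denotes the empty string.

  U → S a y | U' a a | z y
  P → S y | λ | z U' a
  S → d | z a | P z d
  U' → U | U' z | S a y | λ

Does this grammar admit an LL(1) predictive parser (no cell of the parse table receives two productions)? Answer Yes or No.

FIRST(U) = {a, d, z}
FIRST(P) = {λ, d, z}
FIRST(S) = {d, z}
FIRST(U') = {λ, a, d, z}
FOLLOW(U) = {$, a, z}
FOLLOW(P) = {z}
FOLLOW(S) = {a, y}
FOLLOW(U') = {a, z}
Cell M[P, z] receives both P → S y and P → λ and P → z U' a — the grammar is not LL(1).

No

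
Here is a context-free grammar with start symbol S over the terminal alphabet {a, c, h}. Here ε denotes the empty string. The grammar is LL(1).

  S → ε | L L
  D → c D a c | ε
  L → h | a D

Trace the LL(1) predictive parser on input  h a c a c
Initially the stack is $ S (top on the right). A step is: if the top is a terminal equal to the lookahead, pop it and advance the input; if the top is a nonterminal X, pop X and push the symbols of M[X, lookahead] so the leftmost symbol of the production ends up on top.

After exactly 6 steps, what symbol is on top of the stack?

step 1: stack=$ S  input=h a c a c $  — expand S → L L
step 2: stack=$ L L  input=h a c a c $  — expand L → h
step 3: stack=$ L h  input=h a c a c $  — match h
step 4: stack=$ L  input=a c a c $  — expand L → a D
step 5: stack=$ D a  input=a c a c $  — match a
step 6: stack=$ D  input=c a c $  — expand D → c D a c
Stack after step 6: $ c a D c (top = c).

c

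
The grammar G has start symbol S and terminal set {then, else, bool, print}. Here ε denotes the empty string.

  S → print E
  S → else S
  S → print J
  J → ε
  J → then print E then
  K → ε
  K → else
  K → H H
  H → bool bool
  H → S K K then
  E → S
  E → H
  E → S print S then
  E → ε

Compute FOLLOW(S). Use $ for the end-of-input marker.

FIRST(S) = {else, print}
FIRST(J) = {ε, then}
FIRST(H) = {bool, else, print}  (via S K K then)
FIRST(K) = {ε, bool, else, print}  (via H H)
FIRST(E) = {ε, bool, else, print}  (via S, H, S print S then)
FOLLOW(S) includes $ since S is the start symbol.
FOLLOW(K): in H→S K K then (occurrence 1), K is followed by K then with FIRST {bool, else, print, then}; in H→S K K then (occurrence 2), K is followed by then with FIRST {then}. Thus FOLLOW(K) = {bool, else, print, then}.
FOLLOW(S): in S→else S, the suffix after S is empty (adds nothing new); in H→S K K then, S is followed by K K then with FIRST {bool, else, print, then}; in E→S, the suffix after S is empty, so FOLLOW(S) ⊇ FOLLOW(E) = {$, bool, else, print, then}; in E→S print S then (occurrence 1), S is followed by print S then with FIRST {print}; in E→S print S then (occurrence 2), S is followed by then with FIRST {then}. Thus FOLLOW(S) = {$, bool, else, print, then}.
FOLLOW(J): in S→print J, the suffix after J is empty, so FOLLOW(J) ⊇ FOLLOW(S) = {$, bool, else, print, then}. Thus FOLLOW(J) = {$, bool, else, print, then}.
FOLLOW(E): in S→print E, the suffix after E is empty, so FOLLOW(E) ⊇ FOLLOW(S) = {$, bool, else, print, then}; in J→then print E then, E is followed by then with FIRST {then}. Thus FOLLOW(E) = {$, bool, else, print, then}.
FOLLOW(H): in K→H H (occurrence 1), H is followed by H with FIRST {bool, else, print}; in K→H H (occurrence 2), the suffix after H is empty, so FOLLOW(H) ⊇ FOLLOW(K) = {bool, else, print, then}; in E→H, the suffix after H is empty, so FOLLOW(H) ⊇ FOLLOW(E) = {$, bool, else, print, then}. Thus FOLLOW(H) = {$, bool, else, print, then}.

{$, bool, else, print, then}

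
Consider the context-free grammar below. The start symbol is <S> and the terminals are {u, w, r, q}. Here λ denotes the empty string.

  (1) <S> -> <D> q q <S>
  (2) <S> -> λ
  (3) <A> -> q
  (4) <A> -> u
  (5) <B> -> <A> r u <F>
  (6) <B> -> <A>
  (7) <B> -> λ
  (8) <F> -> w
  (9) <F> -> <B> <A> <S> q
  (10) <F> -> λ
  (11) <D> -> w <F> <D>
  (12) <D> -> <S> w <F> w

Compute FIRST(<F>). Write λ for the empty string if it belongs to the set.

{λ, q, u, w}

FIRST(<A>): from <A>->q we get {q}; from <A>->u we get {u}. So FIRST(<A>) = {q, u}.
FIRST(<B>): from <B>-><A> r u <F> we get {q, u}; from <B>-><A> we get {q, u}; from <B>->λ we get {λ}. So FIRST(<B>) = {λ, q, u}.
FIRST(<F>): from <F>->w we get {w}; from <F>-><B> <A> <S> q we get {q, u}; from <F>->λ we get {λ}. So FIRST(<F>) = {λ, q, u, w}.
FIRST(<S>): from <S>-><D> q q <S> we get {w}; from <S>->λ we get {λ}. So FIRST(<S>) = {λ, w}.
FIRST(<D>): from <D>->w <F> <D> we get {w}; from <D>-><S> w <F> w we get {w}. So FIRST(<D>) = {w}.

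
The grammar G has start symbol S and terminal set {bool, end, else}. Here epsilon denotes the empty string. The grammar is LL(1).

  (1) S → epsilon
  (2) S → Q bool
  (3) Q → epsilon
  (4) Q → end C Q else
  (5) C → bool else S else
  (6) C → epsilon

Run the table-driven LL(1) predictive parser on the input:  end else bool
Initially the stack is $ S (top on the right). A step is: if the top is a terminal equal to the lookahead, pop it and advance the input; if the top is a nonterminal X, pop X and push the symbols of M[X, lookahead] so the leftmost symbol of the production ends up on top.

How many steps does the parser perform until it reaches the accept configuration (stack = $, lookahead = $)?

7

step 1: stack=$ S  input=end else bool $  — expand S → Q bool
step 2: stack=$ bool Q  input=end else bool $  — expand Q → end C Q else
step 3: stack=$ bool else Q C end  input=end else bool $  — match end
step 4: stack=$ bool else Q C  input=else bool $  — expand C → epsilon
step 5: stack=$ bool else Q  input=else bool $  — expand Q → epsilon
step 6: stack=$ bool else  input=else bool $  — match else
step 7: stack=$ bool  input=bool $  — match bool
Accept reached after 7 steps.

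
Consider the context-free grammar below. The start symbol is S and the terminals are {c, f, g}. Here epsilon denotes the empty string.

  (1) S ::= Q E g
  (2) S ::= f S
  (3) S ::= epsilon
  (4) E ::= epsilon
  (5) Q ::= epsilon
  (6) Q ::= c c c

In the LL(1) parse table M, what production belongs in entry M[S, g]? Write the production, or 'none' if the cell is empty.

S ::= Q E g

FIRST(E): from E::=epsilon we get {epsilon}. So FIRST(E) = {epsilon}.
FIRST(Q): from Q::=epsilon we get {epsilon}; from Q::=c c c we get {c}. So FIRST(Q) = {epsilon, c}.
FIRST(S): from S::=Q E g we get {c, g}; from S::=f S we get {f}; from S::=epsilon we get {epsilon}. So FIRST(S) = {epsilon, c, f, g}.
FOLLOW(S) includes $ since S is the start symbol.
FOLLOW(S): in S::=f S, the suffix after S is empty (adds nothing new). Thus FOLLOW(S) = {$}.
For S ::= Q E g: FIRST(Q E g) = {c, g}, so it goes in M[S, t] for t ∈ {c, g}.
For S ::= f S: FIRST(f S) = {f}, so it goes in M[S, t] for t ∈ {f}.
For S ::= epsilon: FIRST(epsilon) = {epsilon}, so it goes in M[S, t] for t ∈ {}; since epsilon ∈ FIRST, also for every t ∈ FOLLOW(S) = {$}.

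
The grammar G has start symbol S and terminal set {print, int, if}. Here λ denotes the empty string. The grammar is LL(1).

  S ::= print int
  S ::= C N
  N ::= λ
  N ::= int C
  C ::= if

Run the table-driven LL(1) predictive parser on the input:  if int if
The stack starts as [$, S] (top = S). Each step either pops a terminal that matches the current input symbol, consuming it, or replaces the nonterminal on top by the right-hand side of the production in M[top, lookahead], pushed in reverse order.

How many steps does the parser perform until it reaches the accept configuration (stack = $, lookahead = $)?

     Stack    Input        Action
  1  $ S      if int if $  expand S ::= C N
  2  $ N C    if int if $  expand C ::= if
  3  $ N if   if int if $  match if
  4  $ N      int if $     expand N ::= int C
  5  $ C int  int if $     match int
  6  $ C      if $         expand C ::= if
  7  $ if     if $         match if
Accept reached after 7 steps.

7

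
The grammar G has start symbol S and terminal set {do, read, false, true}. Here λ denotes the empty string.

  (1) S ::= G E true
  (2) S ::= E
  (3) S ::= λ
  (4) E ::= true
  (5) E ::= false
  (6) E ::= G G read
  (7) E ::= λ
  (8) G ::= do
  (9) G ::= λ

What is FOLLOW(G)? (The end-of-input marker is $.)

{do, false, read, true}

FIRST(G) = {λ, do}
FIRST(E) = {λ, do, false, read, true}  (via G G read)
FIRST(S) = {λ, do, false, read, true}  (via G E true, E)
FOLLOW(S) includes $ since S is the start symbol.
FOLLOW(S): S appears on no right-hand side. Thus FOLLOW(S) = {$}.
FOLLOW(E): in S::=G E true, E is followed by true with FIRST {true}; in S::=E, the suffix after E is empty, so FOLLOW(E) ⊇ FOLLOW(S) = {$}. Thus FOLLOW(E) = {$, true}.
FOLLOW(G): in S::=G E true, G is followed by E true with FIRST {do, false, read, true}; in E::=G G read (occurrence 1), G is followed by G read with FIRST {do, read}; in E::=G G read (occurrence 2), G is followed by read with FIRST {read}. Thus FOLLOW(G) = {do, false, read, true}.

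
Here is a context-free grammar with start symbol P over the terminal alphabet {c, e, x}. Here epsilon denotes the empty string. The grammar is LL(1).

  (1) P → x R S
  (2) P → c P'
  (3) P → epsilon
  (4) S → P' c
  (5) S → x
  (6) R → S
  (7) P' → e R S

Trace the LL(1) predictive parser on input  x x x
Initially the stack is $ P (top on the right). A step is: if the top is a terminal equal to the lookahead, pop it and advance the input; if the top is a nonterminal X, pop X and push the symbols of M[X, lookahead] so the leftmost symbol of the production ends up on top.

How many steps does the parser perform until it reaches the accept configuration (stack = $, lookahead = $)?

step 1: stack=$ P  input=x x x $  — expand P → x R S
step 2: stack=$ S R x  input=x x x $  — match x
step 3: stack=$ S R  input=x x $  — expand R → S
step 4: stack=$ S S  input=x x $  — expand S → x
step 5: stack=$ S x  input=x x $  — match x
step 6: stack=$ S  input=x $  — expand S → x
step 7: stack=$ x  input=x $  — match x
Accept reached after 7 steps.

7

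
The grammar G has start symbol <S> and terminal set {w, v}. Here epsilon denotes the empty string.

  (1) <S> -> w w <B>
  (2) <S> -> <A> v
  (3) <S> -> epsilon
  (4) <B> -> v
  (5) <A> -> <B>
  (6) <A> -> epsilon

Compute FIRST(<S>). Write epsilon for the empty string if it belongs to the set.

FIRST(<B>): from <B>->v we get {v}. So FIRST(<B>) = {v}.
FIRST(<A>): from <A>-><B> we get {v}; from <A>->epsilon we get {epsilon}. So FIRST(<A>) = {epsilon, v}.
FIRST(<S>): from <S>->w w <B> we get {w}; from <S>-><A> v we get {v}; from <S>->epsilon we get {epsilon}. So FIRST(<S>) = {epsilon, v, w}.

{epsilon, v, w}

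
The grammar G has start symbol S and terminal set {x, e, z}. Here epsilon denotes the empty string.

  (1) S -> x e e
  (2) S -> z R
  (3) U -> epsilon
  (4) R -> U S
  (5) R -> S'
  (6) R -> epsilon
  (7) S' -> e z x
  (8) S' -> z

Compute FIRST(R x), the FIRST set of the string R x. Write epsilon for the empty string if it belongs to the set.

FIRST(S): from S->x e e we get {x}; from S->z R we get {z}. So FIRST(S) = {x, z}.
FIRST(U): from U->epsilon we get {epsilon}. So FIRST(U) = {epsilon}.
FIRST(S'): from S'->e z x we get {e}; from S'->z we get {z}. So FIRST(S') = {e, z}.
FIRST(R): from R->U S we get {x, z}; from R->S' we get {e, z}; from R->epsilon we get {epsilon}. So FIRST(R) = {epsilon, e, x, z}.
FIRST(R x): take FIRST of each symbol in turn, carrying on past any symbol whose FIRST contains epsilon; result {e, x, z}.

{e, x, z}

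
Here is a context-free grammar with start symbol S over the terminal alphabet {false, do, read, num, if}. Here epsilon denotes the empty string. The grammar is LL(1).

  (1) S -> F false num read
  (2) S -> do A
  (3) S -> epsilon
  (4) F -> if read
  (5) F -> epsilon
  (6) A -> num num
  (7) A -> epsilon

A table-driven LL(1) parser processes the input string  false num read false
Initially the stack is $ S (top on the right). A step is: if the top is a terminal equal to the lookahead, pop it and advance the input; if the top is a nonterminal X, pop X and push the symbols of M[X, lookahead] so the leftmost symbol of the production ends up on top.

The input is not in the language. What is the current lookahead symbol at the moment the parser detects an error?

false

step 1: stack=$ S  input=false num read false $  — expand S -> F false num read
step 2: stack=$ read num false F  input=false num read false $  — expand F -> epsilon
step 3: stack=$ read num false  input=false num read false $  — match false
step 4: stack=$ read num  input=num read false $  — match num
step 5: stack=$ read  input=read false $  — match read
step 6: stack=$  input=false $  — error: stack empty but input remains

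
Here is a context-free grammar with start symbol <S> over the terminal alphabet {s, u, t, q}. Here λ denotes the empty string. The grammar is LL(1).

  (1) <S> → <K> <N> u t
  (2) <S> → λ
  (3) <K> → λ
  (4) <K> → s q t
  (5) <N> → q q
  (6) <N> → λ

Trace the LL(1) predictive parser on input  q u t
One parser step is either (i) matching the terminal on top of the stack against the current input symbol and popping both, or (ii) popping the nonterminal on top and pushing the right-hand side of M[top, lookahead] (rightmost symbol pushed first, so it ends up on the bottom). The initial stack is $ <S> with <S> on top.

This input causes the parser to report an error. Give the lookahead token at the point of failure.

u

step 1: stack=$ <S>  input=q u t $  — expand <S> → <K> <N> u t
step 2: stack=$ t u <N> <K>  input=q u t $  — expand <K> → λ
step 3: stack=$ t u <N>  input=q u t $  — expand <N> → q q
step 4: stack=$ t u q q  input=q u t $  — match q
step 5: stack=$ t u q  input=u t $  — error: top is terminal q but lookahead is u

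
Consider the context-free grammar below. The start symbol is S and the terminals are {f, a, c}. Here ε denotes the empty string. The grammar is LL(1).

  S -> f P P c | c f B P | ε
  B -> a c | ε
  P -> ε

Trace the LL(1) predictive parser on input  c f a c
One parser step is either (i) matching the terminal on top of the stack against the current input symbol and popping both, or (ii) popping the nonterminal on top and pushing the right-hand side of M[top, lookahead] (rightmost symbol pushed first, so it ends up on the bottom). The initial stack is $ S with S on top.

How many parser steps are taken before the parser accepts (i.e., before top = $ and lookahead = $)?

7

     Stack      Input      Action
  1  $ S        c f a c $  expand S -> c f B P
  2  $ P B f c  c f a c $  match c
  3  $ P B f    f a c $    match f
  4  $ P B      a c $      expand B -> a c
  5  $ P c a    a c $      match a
  6  $ P c      c $        match c
  7  $ P        $          expand P -> ε
Accept reached after 7 steps.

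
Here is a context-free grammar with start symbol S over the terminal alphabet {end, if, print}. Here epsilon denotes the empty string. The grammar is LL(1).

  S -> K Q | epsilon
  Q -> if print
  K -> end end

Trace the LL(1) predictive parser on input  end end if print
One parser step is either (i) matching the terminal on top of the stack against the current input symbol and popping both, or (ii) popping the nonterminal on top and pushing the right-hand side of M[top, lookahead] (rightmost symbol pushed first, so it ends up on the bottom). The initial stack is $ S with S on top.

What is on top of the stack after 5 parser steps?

     Stack        Input               Action
  1  $ S          end end if print $  expand S -> K Q
  2  $ Q K        end end if print $  expand K -> end end
  3  $ Q end end  end end if print $  match end
  4  $ Q end      end if print $      match end
  5  $ Q          if print $          expand Q -> if print
Stack after step 5: $ print if (top = if).

if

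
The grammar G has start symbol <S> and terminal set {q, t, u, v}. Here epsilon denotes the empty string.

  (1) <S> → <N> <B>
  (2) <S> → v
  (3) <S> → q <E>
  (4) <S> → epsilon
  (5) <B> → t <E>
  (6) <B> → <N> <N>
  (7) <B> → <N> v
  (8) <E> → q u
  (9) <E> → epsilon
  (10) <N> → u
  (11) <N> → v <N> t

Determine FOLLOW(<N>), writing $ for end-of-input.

FIRST(<E>): from <E>→q u we get {q}; from <E>→epsilon we get {epsilon}. So FIRST(<E>) = {epsilon, q}.
FIRST(<N>): from <N>→u we get {u}; from <N>→v <N> t we get {v}. So FIRST(<N>) = {u, v}.
FIRST(<S>): from <S>→<N> <B> we get {u, v}; from <S>→v we get {v}; from <S>→q <E> we get {q}; from <S>→epsilon we get {epsilon}. So FIRST(<S>) = {epsilon, q, u, v}.
FIRST(<B>): from <B>→t <E> we get {t}; from <B>→<N> <N> we get {u, v}; from <B>→<N> v we get {u, v}. So FIRST(<B>) = {t, u, v}.
FOLLOW(<S>) includes $ since <S> is the start symbol.
FOLLOW(<S>): <S> appears on no right-hand side. Thus FOLLOW(<S>) = {$}.
FOLLOW(<B>): in <S>→<N> <B>, the suffix after <B> is empty, so FOLLOW(<B>) ⊇ FOLLOW(<S>) = {$}. Thus FOLLOW(<B>) = {$}.
FOLLOW(<E>): in <S>→q <E>, the suffix after <E> is empty, so FOLLOW(<E>) ⊇ FOLLOW(<S>) = {$}; in <B>→t <E>, the suffix after <E> is empty, so FOLLOW(<E>) ⊇ FOLLOW(<B>) = {$}. Thus FOLLOW(<E>) = {$}.
FOLLOW(<N>): in <S>→<N> <B>, <N> is followed by <B> with FIRST {t, u, v}; in <B>→<N> <N> (occurrence 1), <N> is followed by <N> with FIRST {u, v}; in <B>→<N> <N> (occurrence 2), the suffix after <N> is empty, so FOLLOW(<N>) ⊇ FOLLOW(<B>) = {$}; in <B>→<N> v, <N> is followed by v with FIRST {v}; in <N>→v <N> t, <N> is followed by t with FIRST {t}. Thus FOLLOW(<N>) = {$, t, u, v}.

{$, t, u, v}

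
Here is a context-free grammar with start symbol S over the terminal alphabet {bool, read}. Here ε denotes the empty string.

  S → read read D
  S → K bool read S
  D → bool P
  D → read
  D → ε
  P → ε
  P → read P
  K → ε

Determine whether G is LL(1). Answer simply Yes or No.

Yes

FIRST(S) = {bool, read}
FIRST(D) = {ε, bool, read}
FIRST(P) = {ε, read}
FIRST(K) = {ε}
FOLLOW(S) = {$}
FOLLOW(D) = {$}
FOLLOW(P) = {$}
FOLLOW(K) = {bool}
Each cell of M receives at most one production.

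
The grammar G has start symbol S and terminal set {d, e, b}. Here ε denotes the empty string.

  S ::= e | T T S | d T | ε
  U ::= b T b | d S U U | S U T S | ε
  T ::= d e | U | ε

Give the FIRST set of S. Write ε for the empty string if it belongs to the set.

{ε, b, d, e}

FIRST(S) = {ε, b, d, e}  (via T T S)
FIRST(U) = {ε, b, d, e}  (via S U T S)
FIRST(T) = {ε, b, d, e}  (via U)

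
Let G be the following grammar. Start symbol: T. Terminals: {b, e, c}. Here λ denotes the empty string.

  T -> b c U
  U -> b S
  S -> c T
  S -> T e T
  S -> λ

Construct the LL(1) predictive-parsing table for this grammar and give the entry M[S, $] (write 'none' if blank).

FIRST(T) = {b}
FIRST(U) = {b}
FIRST(S) = {λ, b, c}  (via T e T)
FOLLOW(T) includes $ since T is the start symbol.
FOLLOW(U): in T->b c U, the suffix after U is empty, so FOLLOW(U) ⊇ FOLLOW(T) = {$, e}. Thus FOLLOW(U) = {$, e}.
FOLLOW(S): in U->b S, the suffix after S is empty, so FOLLOW(S) ⊇ FOLLOW(U) = {$, e}. Thus FOLLOW(S) = {$, e}.
For S -> c T: FIRST(c T) = {c}, so it goes in M[S, t] for t ∈ {c}.
For S -> T e T: FIRST(T e T) = {b}, so it goes in M[S, t] for t ∈ {b}.
For S -> λ: FIRST(λ) = {λ}, so it goes in M[S, t] for t ∈ {}; since λ ∈ FIRST, also for every t ∈ FOLLOW(S) = {$, e}.

S -> λ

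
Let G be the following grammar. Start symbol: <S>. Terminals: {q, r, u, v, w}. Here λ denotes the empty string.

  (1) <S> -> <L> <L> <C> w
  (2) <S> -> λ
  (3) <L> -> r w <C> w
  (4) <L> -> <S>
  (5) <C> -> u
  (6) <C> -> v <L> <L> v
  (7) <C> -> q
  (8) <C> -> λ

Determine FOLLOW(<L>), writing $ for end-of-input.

{q, r, u, v, w}

FIRST(<C>) = {λ, q, u, v}
FIRST(<S>) = {λ, q, r, u, v, w}  (via <L> <L> <C> w)
FIRST(<L>) = {λ, q, r, u, v, w}  (via <S>)
FOLLOW(<S>) includes $ since <S> is the start symbol.
FOLLOW(<L>): in <S>-><L> <L> <C> w (occurrence 1), <L> is followed by <L> <C> w with FIRST {q, r, u, v, w}; in <S>-><L> <L> <C> w (occurrence 2), <L> is followed by <C> w with FIRST {q, u, v, w}; in <C>->v <L> <L> v (occurrence 1), <L> is followed by <L> v with FIRST {q, r, u, v, w}; in <C>->v <L> <L> v (occurrence 2), <L> is followed by v with FIRST {v}. Thus FOLLOW(<L>) = {q, r, u, v, w}.
FOLLOW(<S>): in <L>-><S>, the suffix after <S> is empty, so FOLLOW(<S>) ⊇ FOLLOW(<L>) = {q, r, u, v, w}. Thus FOLLOW(<S>) = {$, q, r, u, v, w}.
FOLLOW(<C>): in <S>-><L> <L> <C> w, <C> is followed by w with FIRST {w}; in <L>->r w <C> w, <C> is followed by w with FIRST {w}. Thus FOLLOW(<C>) = {w}.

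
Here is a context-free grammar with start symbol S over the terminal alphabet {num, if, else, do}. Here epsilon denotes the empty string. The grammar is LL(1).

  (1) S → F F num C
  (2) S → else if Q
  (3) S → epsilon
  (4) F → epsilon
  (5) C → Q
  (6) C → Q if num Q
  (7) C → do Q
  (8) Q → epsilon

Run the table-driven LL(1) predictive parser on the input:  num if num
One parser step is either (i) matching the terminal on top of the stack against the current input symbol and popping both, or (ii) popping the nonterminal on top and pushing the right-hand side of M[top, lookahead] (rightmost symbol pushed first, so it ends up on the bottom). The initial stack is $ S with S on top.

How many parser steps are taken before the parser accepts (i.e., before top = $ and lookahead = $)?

9

step 1: stack=$ S  input=num if num $  — expand S → F F num C
step 2: stack=$ C num F F  input=num if num $  — expand F → epsilon
step 3: stack=$ C num F  input=num if num $  — expand F → epsilon
step 4: stack=$ C num  input=num if num $  — match num
step 5: stack=$ C  input=if num $  — expand C → Q if num Q
step 6: stack=$ Q num if Q  input=if num $  — expand Q → epsilon
step 7: stack=$ Q num if  input=if num $  — match if
step 8: stack=$ Q num  input=num $  — match num
step 9: stack=$ Q  input=$  — expand Q → epsilon
Accept reached after 9 steps.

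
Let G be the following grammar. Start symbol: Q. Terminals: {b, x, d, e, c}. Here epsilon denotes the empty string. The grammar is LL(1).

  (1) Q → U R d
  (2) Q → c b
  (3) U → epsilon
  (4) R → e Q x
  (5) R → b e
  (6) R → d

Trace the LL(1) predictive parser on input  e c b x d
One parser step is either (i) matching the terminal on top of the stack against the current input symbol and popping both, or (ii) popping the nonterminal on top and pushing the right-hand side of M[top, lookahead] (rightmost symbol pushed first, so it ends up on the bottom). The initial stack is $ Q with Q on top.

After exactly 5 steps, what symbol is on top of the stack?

c

     Stack      Input        Action
  1  $ Q        e c b x d $  expand Q → U R d
  2  $ d R U    e c b x d $  expand U → epsilon
  3  $ d R      e c b x d $  expand R → e Q x
  4  $ d x Q e  e c b x d $  match e
  5  $ d x Q    c b x d $    expand Q → c b
Stack after step 5: $ d x b c (top = c).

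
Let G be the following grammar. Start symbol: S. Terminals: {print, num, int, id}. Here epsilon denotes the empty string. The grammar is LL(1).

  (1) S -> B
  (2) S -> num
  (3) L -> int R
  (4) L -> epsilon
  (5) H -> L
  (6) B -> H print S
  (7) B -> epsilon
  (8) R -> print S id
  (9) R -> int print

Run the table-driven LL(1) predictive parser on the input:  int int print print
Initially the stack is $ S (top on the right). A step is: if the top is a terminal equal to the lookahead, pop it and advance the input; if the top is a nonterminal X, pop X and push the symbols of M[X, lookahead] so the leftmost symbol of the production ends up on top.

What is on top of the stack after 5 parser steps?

     Stack            Input                  Action
  1  $ S              int int print print $  expand S -> B
  2  $ B              int int print print $  expand B -> H print S
  3  $ S print H      int int print print $  expand H -> L
  4  $ S print L      int int print print $  expand L -> int R
  5  $ S print R int  int int print print $  match int
Stack after step 5: $ S print R (top = R).

R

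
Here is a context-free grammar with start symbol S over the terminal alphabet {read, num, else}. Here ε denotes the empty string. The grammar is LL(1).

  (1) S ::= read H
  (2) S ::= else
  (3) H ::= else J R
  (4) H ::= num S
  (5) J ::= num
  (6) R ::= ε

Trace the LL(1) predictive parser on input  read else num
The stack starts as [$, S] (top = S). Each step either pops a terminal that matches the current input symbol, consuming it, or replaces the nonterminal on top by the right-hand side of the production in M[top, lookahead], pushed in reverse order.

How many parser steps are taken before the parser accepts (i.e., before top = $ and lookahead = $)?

7

     Stack       Input            Action
  1  $ S         read else num $  expand S ::= read H
  2  $ H read    read else num $  match read
  3  $ H         else num $       expand H ::= else J R
  4  $ R J else  else num $       match else
  5  $ R J       num $            expand J ::= num
  6  $ R num     num $            match num
  7  $ R         $                expand R ::= ε
Accept reached after 7 steps.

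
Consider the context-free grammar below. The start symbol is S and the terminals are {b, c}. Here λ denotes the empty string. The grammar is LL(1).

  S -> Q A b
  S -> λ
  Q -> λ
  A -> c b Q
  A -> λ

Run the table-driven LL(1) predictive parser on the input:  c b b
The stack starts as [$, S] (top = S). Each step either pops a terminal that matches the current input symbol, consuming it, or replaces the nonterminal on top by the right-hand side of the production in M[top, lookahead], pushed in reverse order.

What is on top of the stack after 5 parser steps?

Q

     Stack      Input    Action
  1  $ S        c b b $  expand S -> Q A b
  2  $ b A Q    c b b $  expand Q -> λ
  3  $ b A      c b b $  expand A -> c b Q
  4  $ b Q b c  c b b $  match c
  5  $ b Q b    b b $    match b
Stack after step 5: $ b Q (top = Q).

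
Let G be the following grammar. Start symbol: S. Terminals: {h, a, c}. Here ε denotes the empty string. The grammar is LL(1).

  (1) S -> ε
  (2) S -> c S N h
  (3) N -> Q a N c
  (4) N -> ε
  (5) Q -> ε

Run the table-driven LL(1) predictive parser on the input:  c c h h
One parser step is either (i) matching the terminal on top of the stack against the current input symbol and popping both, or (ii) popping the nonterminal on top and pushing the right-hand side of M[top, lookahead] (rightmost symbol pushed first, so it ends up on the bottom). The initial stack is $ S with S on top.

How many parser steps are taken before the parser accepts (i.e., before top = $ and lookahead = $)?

     Stack          Input      Action
  1  $ S            c c h h $  expand S -> c S N h
  2  $ h N S c      c c h h $  match c
  3  $ h N S        c h h $    expand S -> c S N h
  4  $ h N h N S c  c h h $    match c
  5  $ h N h N S    h h $      expand S -> ε
  6  $ h N h N      h h $      expand N -> ε
  7  $ h N h        h h $      match h
  8  $ h N          h $        expand N -> ε
  9  $ h            h $        match h
Accept reached after 9 steps.

9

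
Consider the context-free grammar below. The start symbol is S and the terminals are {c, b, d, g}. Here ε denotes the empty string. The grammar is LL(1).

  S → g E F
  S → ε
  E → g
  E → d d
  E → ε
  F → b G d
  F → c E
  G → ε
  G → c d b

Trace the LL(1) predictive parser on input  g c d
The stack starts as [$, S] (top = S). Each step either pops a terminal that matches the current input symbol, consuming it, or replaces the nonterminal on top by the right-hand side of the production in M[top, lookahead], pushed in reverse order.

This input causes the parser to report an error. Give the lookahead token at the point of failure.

step 1: stack=$ S  input=g c d $  — expand S → g E F
step 2: stack=$ F E g  input=g c d $  — match g
step 3: stack=$ F E  input=c d $  — expand E → ε
step 4: stack=$ F  input=c d $  — expand F → c E
step 5: stack=$ E c  input=c d $  — match c
step 6: stack=$ E  input=d $  — expand E → d d
step 7: stack=$ d d  input=d $  — match d
step 8: stack=$ d  input=$  — error: top is terminal d but lookahead is $

$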